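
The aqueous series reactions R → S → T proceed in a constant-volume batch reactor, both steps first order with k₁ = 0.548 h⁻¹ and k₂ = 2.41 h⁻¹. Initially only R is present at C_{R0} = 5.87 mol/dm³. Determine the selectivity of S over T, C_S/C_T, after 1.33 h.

0.336

Solving the coupled first-order balances gives C_S(t) = [k₁/(k₂−k₁)]·C_{R0}·(e^(−k₁t) − e^(−k₂t)).
e^(−k₁t) = e^(−0.548×1.33) = e^(−0.7288) = 0.4825; e^(−k₂t) = e^(−3.205) = 0.04055.
C_S = 0.548×5.87/(2.41−0.548) × (0.4825−0.04055) = 1.728×0.4419 = 0.7635 mol/dm³.
C_R = C_{R0}e^(−k₁t) = 2.832 mol/dm³, so C_T = C_{R0}−C_R−C_S = 2.274 mol/dm³; C_S/C_T = 0.336.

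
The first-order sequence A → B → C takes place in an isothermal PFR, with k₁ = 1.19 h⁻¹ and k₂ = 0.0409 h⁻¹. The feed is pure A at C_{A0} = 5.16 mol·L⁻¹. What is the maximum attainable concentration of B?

At the optimum, C_{B,max}/C_{A0} = (k₁/k₂)^[k₂/(k₂−k₁)].
= (1.19/0.0409)^(0.0409/(0.0409−1.19)) = (29.10)^(-0.03559) = 0.8869.
C_{B,max} = 0.8869×5.16 = 4.58 mol·L⁻¹.

4.58 mol·L⁻¹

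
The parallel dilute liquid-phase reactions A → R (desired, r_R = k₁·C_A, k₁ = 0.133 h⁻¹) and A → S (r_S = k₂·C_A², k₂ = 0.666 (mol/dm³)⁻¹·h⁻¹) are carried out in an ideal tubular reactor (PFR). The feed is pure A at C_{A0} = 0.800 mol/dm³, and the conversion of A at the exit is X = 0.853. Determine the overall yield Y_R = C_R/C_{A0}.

0.286

C_A = C_{A0}(1−X) = 0.1176 mol/dm³.
Along a PFR/batch, dC_R/dC_A = −r_R/(r_R+r_S) = −k₁/(k₁+k₂·C_A).
Integrating from C_{A0} to C_A: C_R = (0.133/0.666)·ln[(0.133+0.666·0.800)/(0.133+0.666·0.118)] = 0.1997·ln(0.6658/0.2113) = 0.2292 mol/dm³.
Y_R = C_R/C_{A0} = 0.2292/0.800 = 0.286.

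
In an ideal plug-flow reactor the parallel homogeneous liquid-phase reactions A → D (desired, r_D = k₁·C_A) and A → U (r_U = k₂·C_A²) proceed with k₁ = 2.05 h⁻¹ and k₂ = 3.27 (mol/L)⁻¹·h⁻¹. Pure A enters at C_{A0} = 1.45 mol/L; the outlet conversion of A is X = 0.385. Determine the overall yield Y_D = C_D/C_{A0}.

0.135

C_A = C_{A0}(1−X) = 0.8917 mol/L.
Along a PFR/batch, dC_D/dC_A = −r_D/(r_D+r_U) = −k₁/(k₁+k₂·C_A).
Integrating from C_{A0} to C_A: C_D = (2.05/3.27)·ln[(2.05+3.27·1.45)/(2.05+3.27·0.892)] = 0.6269·ln(6.792/4.966) = 0.1963 mol/L.
Y_D = C_D/C_{A0} = 0.1963/1.45 = 0.135.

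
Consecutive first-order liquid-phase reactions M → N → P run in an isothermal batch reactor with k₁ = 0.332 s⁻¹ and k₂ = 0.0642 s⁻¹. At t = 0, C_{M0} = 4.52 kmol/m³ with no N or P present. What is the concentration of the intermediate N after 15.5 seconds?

Solving the coupled first-order balances gives C_N(t) = [k₁/(k₂−k₁)]·C_{M0}·(e^(−k₁t) − e^(−k₂t)).
e^(−k₁t) = e^(−0.332×15.5) = e^(−5.146) = 0.005823; e^(−k₂t) = e^(−0.9951) = 0.3697.
C_N = 0.332×4.52/(0.0642−0.332) × (0.005823−0.3697) = (-5.604)×(-0.3639) = 2.039 kmol/m³.

2.04 kmol/m³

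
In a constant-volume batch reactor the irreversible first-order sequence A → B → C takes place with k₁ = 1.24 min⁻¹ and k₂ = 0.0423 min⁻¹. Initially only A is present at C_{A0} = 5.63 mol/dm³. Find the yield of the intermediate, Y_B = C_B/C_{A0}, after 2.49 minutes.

0.885

Solving the coupled first-order balances gives C_B(t) = [k₁/(k₂−k₁)]·C_{A0}·(e^(−k₁t) − e^(−k₂t)).
e^(−k₁t) = e^(−1.24×2.49) = e^(−3.088) = 0.04561; e^(−k₂t) = e^(−0.1053) = 0.9000.
C_B = 1.24×5.63/(0.0423−1.24) × (0.04561−0.9000) = (-5.829)×(-0.8544) = 4.980 mol/dm³.
Y_B = C_B/C_{A0} = 4.980/5.63 = 0.885.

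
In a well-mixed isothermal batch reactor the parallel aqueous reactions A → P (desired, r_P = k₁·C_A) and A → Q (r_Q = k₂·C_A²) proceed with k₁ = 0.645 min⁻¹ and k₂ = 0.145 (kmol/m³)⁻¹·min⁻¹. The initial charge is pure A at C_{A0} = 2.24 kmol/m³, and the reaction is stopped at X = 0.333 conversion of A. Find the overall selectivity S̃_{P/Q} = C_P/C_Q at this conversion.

2.39

C_A = C_{A0}(1−X) = 1.494 kmol/m³.
Along a PFR/batch, dC_P/dC_A = −r_P/(r_P+r_Q) = −k₁/(k₁+k₂·C_A).
Integrating from C_{A0} to C_A: C_P = (0.645/0.145)·ln[(0.645+0.145·2.24)/(0.645+0.145·1.49)] = 4.448·ln(0.9698/0.8616) = 0.5260 kmol/m³.
C_Q = (C_{A0}−C_A)−C_P = 0.2199 kmol/m³; S̃_{P/Q} = 0.5260/0.2199 = 2.39.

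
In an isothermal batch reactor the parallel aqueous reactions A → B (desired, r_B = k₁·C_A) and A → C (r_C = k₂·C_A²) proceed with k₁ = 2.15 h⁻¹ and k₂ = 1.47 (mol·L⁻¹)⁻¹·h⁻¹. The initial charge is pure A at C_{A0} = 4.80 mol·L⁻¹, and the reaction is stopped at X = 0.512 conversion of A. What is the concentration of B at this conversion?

0.729 mol·L⁻¹

C_A = C_{A0}(1−X) = 2.342 mol·L⁻¹.
Along a PFR/batch, dC_B/dC_A = −r_B/(r_B+r_C) = −k₁/(k₁+k₂·C_A).
Integrating from C_{A0} to C_A: C_B = (2.15/1.47)·ln[(2.15+1.47·4.80)/(2.15+1.47·2.34)] = 1.463·ln(9.206/5.593) = 0.7288 mol·L⁻¹.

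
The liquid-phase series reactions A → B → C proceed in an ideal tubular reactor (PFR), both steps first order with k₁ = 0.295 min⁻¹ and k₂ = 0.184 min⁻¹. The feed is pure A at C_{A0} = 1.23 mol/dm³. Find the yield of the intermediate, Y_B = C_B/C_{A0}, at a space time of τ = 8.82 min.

0.327

Solving the coupled first-order balances gives C_B(τ) = [k₁/(k₂−k₁)]·C_{A0}·(e^(−k₁τ) − e^(−k₂τ)).
e^(−k₁τ) = e^(−0.295×8.82) = e^(−2.602) = 0.07413; e^(−k₂τ) = e^(−1.623) = 0.1973.
C_B = 0.295×1.23/(0.184−0.295) × (0.07413−0.1973) = (-3.269)×(-0.1232) = 0.4027 mol/dm³.
Y_B = C_B/C_{A0} = 0.4027/1.23 = 0.327.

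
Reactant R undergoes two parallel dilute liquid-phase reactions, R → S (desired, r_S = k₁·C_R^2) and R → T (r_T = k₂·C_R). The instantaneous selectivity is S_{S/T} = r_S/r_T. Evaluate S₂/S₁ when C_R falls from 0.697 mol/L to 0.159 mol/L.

S_{S/T} = (k₁/k₂)·C_R, so S₂/S₁ = (C_{R,2}/C_{R,1}).
= 0.159/0.697 = 0.228.
Selectivity toward S falls as C_R falls — high-concentration operation is favoured.

0.228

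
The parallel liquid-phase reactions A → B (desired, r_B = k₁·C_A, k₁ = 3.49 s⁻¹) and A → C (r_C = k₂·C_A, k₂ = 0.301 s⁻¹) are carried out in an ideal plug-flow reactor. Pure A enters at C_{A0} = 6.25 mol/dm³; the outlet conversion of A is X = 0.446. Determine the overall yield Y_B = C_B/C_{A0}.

0.411

C_A = C_{A0}(1−X) = 3.463 mol/dm³.
Both paths are first order in A, so the instantaneous fraction to B is constant: dC_B/d(−C_A) = k₁/(k₁+k₂) = 0.9206.
C_B = 0.9206·(C_{A0}−C_A) = 0.9206×2.787 = 2.57 mol/dm³.
Y_B = C_B/C_{A0} = 2.566/6.25 = 0.411.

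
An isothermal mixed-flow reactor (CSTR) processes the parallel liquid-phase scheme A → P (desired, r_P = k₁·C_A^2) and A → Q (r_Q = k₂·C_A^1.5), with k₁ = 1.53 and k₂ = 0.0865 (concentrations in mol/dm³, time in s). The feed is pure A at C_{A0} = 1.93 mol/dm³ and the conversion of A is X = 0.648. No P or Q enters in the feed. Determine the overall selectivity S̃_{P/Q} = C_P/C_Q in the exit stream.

Exit C_A = C_{A0}(1−X) = 1.93×0.352 = 0.6794 mol/dm³.
Rates in a CSTR are evaluated at the outlet concentration: r_P = 1.53×0.6794^2 = 0.7061, r_Q = 0.0865×0.6794^1.5 = 0.04844.
Overall selectivity = C_P/C_Q = r_Pτ/(r_Qτ) = r_P/r_Q = 14.6.

14.6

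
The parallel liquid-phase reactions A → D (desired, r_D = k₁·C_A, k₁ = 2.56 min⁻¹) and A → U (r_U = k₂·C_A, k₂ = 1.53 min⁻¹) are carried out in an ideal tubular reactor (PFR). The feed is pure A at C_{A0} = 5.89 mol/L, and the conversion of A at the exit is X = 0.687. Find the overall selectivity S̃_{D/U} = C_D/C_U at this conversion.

1.67

C_A = C_{A0}(1−X) = 1.844 mol/L.
Both paths are first order in A, so the instantaneous fraction to D is constant: dC_D/d(−C_A) = k₁/(k₁+k₂) = 0.6259.
C_D = 0.6259·(C_{A0}−C_A) = 0.6259×4.046 = 2.53 mol/L.
C_U = (C_{A0}−C_A)−C_D = 1.514 mol/L; S̃_{D/U} = 2.533/1.514 = 1.67.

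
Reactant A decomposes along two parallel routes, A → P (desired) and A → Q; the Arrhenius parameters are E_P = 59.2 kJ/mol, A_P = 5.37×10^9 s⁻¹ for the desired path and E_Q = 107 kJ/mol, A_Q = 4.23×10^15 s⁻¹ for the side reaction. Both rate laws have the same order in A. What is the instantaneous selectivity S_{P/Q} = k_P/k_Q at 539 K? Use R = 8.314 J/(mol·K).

0.0545

Since both paths have the same order in A, the concentration cancels and S_{P/Q} = k_P/k_Q = (A_P/A_Q)·exp[(E_Q−E_P)/(RT)].
(E_Q−E_P)/(RT) = (107−59.2)×10³/(8.314×539) = 47800/4481 = 10.67.
k_P/k_Q = (5.37×10^9/4.23×10^15)·exp(10.67) = 1.270×10^-6 × 42902 = 0.0545.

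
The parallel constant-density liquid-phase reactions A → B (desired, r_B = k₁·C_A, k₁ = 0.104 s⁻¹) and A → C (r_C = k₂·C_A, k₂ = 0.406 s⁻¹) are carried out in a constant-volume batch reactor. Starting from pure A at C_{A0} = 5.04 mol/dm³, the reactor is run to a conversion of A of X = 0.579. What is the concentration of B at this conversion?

C_A = C_{A0}(1−X) = 2.122 mol/dm³.
Both paths are first order in A, so the instantaneous fraction to B is constant: dC_B/d(−C_A) = k₁/(k₁+k₂) = 0.2039.
C_B = 0.2039·(C_{A0}−C_A) = 0.2039×2.918 = 0.595 mol/dm³.

0.595 mol/dm³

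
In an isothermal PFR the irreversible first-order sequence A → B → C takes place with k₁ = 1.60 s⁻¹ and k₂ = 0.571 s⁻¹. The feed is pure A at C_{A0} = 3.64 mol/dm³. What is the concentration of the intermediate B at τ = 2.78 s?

For first-order series with pure A initially, C_B(τ) = k₁C_{A0}/(k₂−k₁)·(e^(−k₁τ) − e^(−k₂τ)).
e^(−k₁τ) = e^(−1.60×2.78) = e^(−4.448) = 0.01170; e^(−k₂τ) = e^(−1.587) = 0.2045.
C_B = 1.60×3.64/(0.571−1.60) × (0.01170−0.2045) = (-5.660)×(-0.1928) = 1.091 mol/dm³.

1.09 mol/dm³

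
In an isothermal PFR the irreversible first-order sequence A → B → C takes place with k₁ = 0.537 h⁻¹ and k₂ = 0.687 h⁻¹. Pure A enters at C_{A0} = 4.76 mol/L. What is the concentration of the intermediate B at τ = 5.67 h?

The intermediate concentration in a first-order A→B→C sequence is C_B = k₁C_{A0}(e^(−k₁τ) − e^(−k₂τ))/(k₂−k₁).
e^(−k₁τ) = e^(−0.537×5.67) = e^(−3.045) = 0.04761; e^(−k₂τ) = e^(−3.895) = 0.02034.
C_B = 0.537×4.76/(0.687−0.537) × (0.04761−0.02034) = 17.04×0.02727 = 0.4647 mol/L.

0.465 mol/L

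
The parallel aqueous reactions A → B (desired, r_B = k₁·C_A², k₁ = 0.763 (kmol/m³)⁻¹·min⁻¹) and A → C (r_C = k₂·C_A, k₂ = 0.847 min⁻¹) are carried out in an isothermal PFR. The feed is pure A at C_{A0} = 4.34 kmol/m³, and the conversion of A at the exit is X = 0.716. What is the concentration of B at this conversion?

C_A = C_{A0}(1−X) = 1.233 kmol/m³.
Along a PFR/batch, dC_C/dC_A = −r_C/(r_B+r_C) = −k₂/(k₂+k₁·C_A).
Integrating from C_{A0} to C_A: C_C = (0.847/0.763)·ln[(0.847+0.763·4.34)/(0.847+0.763·1.23)] = 1.110·ln(4.158/1.787) = 0.9373 kmol/m³.
Then C_B = (C_{A0}−C_A) − C_C = 3.107 − 0.9373 = 2.170 kmol/m³.

2.17 kmol/m³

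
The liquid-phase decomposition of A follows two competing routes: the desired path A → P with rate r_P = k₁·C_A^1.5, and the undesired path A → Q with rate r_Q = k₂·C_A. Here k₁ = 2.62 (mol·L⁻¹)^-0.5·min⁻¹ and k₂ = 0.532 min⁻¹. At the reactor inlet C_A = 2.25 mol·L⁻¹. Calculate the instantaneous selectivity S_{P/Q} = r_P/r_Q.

7.39

S_{P/Q} = r_P/r_Q = (k₁·C_A^1.5)/(k₂·C_A) = (k₁/k₂)·C_A^0.5.
= (2.62×2.250^1.5) / (0.532×2.250) = 8.843/1.197 = 7.39.
Since the desired path is higher order in A, keeping C_A high (PFR or concentrated feed) favours P.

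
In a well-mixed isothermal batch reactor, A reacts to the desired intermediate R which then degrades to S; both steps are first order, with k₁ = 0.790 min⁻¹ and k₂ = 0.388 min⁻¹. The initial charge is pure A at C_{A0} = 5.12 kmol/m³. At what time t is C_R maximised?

For first-order series the maximum of C_R occurs at t_opt = ln(k₂/k₁)/(k₂−k₁).
= ln(0.388/0.790)/(0.388−0.790) = ln(0.4911)/-0.4020 = -0.7110/-0.4020 = 1.77 min.

1.77 min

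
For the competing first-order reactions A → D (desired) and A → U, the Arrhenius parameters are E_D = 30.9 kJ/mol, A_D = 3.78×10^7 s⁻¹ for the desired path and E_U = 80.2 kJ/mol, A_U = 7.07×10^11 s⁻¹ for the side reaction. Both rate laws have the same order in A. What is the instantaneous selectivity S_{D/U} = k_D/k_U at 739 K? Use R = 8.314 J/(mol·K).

0.163

Since both paths have the same order in A, the concentration cancels and S_{D/U} = k_D/k_U = (A_D/A_U)·exp[(E_U−E_D)/(RT)].
(E_U−E_D)/(RT) = (80.2−30.9)×10³/(8.314×739) = 49300/6144 = 8.024.
k_D/k_U = (3.78×10^7/7.07×10^11)·exp(8.024) = 5.347×10^-5 × 3053 = 0.163.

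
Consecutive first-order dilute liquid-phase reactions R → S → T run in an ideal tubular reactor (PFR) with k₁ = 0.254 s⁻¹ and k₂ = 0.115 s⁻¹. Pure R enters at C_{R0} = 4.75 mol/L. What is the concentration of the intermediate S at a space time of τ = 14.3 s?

1.45 mol/L

The intermediate concentration in a first-order A→B→C sequence is C_S = k₁C_{R0}(e^(−k₁τ) − e^(−k₂τ))/(k₂−k₁).
e^(−k₁τ) = e^(−0.254×14.3) = e^(−3.632) = 0.02646; e^(−k₂τ) = e^(−1.645) = 0.1931.
C_S = 0.254×4.75/(0.115−0.254) × (0.02646−0.1931) = (-8.680)×(-0.1667) = 1.447 mol/L.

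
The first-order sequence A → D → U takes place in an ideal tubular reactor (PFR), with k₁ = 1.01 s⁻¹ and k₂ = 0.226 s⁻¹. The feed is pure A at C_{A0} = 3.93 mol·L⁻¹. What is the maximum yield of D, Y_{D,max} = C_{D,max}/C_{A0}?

0.649

For a first-order series the maximum intermediate yield is C_{D,max}/C_{A0} = (k₁/k₂)^[k₂/(k₂−k₁)].
= (1.01/0.226)^(0.226/(0.226−1.01)) = (4.469)^(-0.2883) = 0.6495.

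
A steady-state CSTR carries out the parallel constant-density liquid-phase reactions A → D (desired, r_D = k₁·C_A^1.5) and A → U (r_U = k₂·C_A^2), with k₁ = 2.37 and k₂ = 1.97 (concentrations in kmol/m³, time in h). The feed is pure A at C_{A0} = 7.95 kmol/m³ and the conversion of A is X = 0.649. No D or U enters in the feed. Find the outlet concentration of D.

2.16 kmol/m³

Exit C_A = C_{A0}(1−X) = 7.95×0.351 = 2.790 kmol/m³.
In a CSTR the entire volume is at exit conditions, so r_D = 2.37×2.790^1.5 = 11.05 and r_U = 1.97×2.790^2 = 15.34.
Fraction of consumed A going to D: r_D/(r_D+r_U) = 0.4187.
C_D = 0.4187·C_{A0}·X = 0.4187×7.95×0.649 = 2.16 kmol/m³.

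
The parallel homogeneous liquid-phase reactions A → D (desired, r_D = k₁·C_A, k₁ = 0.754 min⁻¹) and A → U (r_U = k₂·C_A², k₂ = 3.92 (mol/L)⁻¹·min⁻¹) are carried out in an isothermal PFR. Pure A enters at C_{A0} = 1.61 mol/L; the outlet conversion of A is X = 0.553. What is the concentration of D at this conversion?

C_A = C_{A0}(1−X) = 0.7197 mol/L.
Along a PFR/batch, dC_D/dC_A = −r_D/(r_D+r_U) = −k₁/(k₁+k₂·C_A).
Integrating from C_{A0} to C_A: C_D = (0.754/3.92)·ln[(0.754+3.92·1.61)/(0.754+3.92·0.720)] = 0.1923·ln(7.065/3.575) = 0.1310 mol/L.

0.131 mol/L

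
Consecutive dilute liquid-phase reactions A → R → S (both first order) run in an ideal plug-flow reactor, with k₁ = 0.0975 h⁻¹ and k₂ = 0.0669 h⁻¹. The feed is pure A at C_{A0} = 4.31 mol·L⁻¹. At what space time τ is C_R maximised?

Setting dC_R/dτ = 0 gives τ_opt = ln(k₂/k₁)/(k₂−k₁).
= ln(0.0669/0.0975)/(0.0669−0.0975) = ln(0.6862)/-0.03060 = -0.3767/-0.03060 = 12.3 h.

12.3 h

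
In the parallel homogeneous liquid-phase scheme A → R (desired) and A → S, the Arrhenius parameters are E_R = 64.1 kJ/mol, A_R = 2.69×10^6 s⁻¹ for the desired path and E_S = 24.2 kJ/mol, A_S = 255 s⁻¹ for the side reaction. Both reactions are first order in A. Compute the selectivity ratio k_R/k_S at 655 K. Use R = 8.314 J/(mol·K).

6.94

Since both paths have the same order in A, the concentration cancels and S_{R/S} = k_R/k_S = (A_R/A_S)·exp[(E_S−E_R)/(RT)].
(E_S−E_R)/(RT) = (24.2−64.1)×10³/(8.314×655) = -39900/5446 = -7.327.
k_R/k_S = (2.69×10^6/255)·exp(-7.327) = 10549 × 6.576×10^-4 = 6.94.
Since E_R > E_S, raising the temperature improves selectivity toward R.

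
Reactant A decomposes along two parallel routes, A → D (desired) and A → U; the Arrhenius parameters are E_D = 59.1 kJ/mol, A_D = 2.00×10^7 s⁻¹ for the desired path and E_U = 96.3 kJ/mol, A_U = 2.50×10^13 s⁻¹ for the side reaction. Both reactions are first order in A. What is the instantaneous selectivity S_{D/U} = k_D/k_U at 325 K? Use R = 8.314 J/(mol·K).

Since both paths have the same order in A, the concentration cancels and S_{D/U} = k_D/k_U = (A_D/A_U)·exp[(E_U−E_D)/(RT)].
(E_U−E_D)/(RT) = (96.3−59.1)×10³/(8.314×325) = 37200/2702 = 13.77.
k_D/k_U = (2.00×10^7/2.50×10^13)·exp(13.77) = 8.000×10^-7 × 9.530×10^5 = 0.762.
Since E_D < E_U, lowering the temperature improves selectivity toward D.

0.762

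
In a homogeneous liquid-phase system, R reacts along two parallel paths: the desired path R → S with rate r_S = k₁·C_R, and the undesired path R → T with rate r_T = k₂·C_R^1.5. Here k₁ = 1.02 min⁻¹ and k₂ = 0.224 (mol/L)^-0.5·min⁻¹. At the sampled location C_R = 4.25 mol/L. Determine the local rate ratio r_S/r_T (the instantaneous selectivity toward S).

2.21

S_{S/T} = r_S/r_T = (k₁·C_R)/(k₂·C_R^1.5) = (k₁/k₂)·C_R^-0.5.
= (1.02×4.250) / (0.224×4.250^1.5) = 4.335/1.963 = 2.21.
The undesired path is higher order in R, so low C_R (CSTR or dilute feed) favours S.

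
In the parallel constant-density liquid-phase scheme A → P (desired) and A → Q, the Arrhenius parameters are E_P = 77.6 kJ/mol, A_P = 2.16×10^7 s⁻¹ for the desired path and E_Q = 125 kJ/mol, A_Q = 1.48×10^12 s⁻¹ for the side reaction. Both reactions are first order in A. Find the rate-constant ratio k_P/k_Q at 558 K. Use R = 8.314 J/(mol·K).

k_P/k_Q = (A_P/A_Q)·exp[−(E_P−E_Q)/(RT)] = (A_P/A_Q)·exp[(E_Q−E_P)/(RT)].
(E_Q−E_P)/(RT) = (125−77.6)×10³/(8.314×558) = 47400/4639 = 10.22.
k_P/k_Q = (2.16×10^7/1.48×10^12)·exp(10.22) = 1.459×10^-5 × 27371 = 0.399.

0.399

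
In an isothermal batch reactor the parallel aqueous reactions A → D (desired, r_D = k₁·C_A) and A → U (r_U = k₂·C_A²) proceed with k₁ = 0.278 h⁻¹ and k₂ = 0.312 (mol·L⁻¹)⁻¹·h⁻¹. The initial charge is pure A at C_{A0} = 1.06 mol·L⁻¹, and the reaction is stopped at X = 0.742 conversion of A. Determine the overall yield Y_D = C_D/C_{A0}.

C_A = C_{A0}(1−X) = 0.2735 mol·L⁻¹.
Along a PFR/batch, dC_D/dC_A = −r_D/(r_D+r_U) = −k₁/(k₁+k₂·C_A).
Integrating from C_{A0} to C_A: C_D = (0.278/0.312)·ln[(0.278+0.312·1.06)/(0.278+0.312·0.273)] = 0.8910·ln(0.6087/0.3633) = 0.4598 mol·L⁻¹.
Y_D = C_D/C_{A0} = 0.4598/1.06 = 0.434.

0.434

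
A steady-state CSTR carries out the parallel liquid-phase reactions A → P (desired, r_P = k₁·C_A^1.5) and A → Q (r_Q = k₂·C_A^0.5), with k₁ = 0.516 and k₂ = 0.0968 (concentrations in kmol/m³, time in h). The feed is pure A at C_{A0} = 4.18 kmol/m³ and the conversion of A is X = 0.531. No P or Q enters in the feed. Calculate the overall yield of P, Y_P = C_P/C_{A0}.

Exit C_A = C_{A0}(1−X) = 4.18×0.469 = 1.960 kmol/m³.
A CSTR operates uniformly at the exit composition, giving r_P = 1.416 and r_Q = 0.1355 (each k·C_A^n at C_A = 1.960).
Fraction of consumed A going to P: r_P/(r_P+r_Q) = 0.9127.
C_P = 0.9127·C_{A0}·X = 0.9127×4.18×0.531 = 2.03 kmol/m³; Y_P = C_P/C_{A0} = 0.485.

0.485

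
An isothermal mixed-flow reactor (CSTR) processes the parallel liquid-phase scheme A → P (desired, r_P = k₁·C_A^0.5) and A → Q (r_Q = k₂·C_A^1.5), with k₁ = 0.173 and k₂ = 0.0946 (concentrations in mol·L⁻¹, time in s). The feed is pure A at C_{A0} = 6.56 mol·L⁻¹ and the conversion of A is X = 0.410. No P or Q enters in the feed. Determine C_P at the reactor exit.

0.863 mol·L⁻¹

Exit C_A = C_{A0}(1−X) = 6.56×0.590 = 3.870 mol·L⁻¹.
Rates in a CSTR are evaluated at the outlet concentration: r_P = 0.173×3.870^0.5 = 0.3403, r_Q = 0.0946×3.870^1.5 = 0.7203.
Fraction of consumed A going to P: r_P/(r_P+r_Q) = 0.3209.
C_P = 0.3209·C_{A0}·X = 0.3209×6.56×0.410 = 0.863 mol·L⁻¹.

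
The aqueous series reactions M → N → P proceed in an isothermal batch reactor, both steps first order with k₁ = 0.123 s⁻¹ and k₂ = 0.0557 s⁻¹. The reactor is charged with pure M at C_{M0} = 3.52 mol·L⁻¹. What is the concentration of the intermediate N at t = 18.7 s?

For first-order series with pure M initially, C_N(t) = k₁C_{M0}/(k₂−k₁)·(e^(−k₁t) − e^(−k₂t)).
e^(−k₁t) = e^(−0.123×18.7) = e^(−2.300) = 0.1002; e^(−k₂t) = e^(−1.042) = 0.3529.
C_N = 0.123×3.52/(0.0557−0.123) × (0.1002−0.3529) = (-6.433)×(-0.2526) = 1.625 mol·L⁻¹.

1.63 mol·L⁻¹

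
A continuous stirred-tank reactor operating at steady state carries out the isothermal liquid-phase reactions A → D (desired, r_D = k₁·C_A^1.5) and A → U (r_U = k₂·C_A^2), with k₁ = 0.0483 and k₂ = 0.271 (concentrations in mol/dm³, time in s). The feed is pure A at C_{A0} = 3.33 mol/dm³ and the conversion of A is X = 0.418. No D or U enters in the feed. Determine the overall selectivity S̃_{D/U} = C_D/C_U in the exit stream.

0.128

Exit C_A = C_{A0}(1−X) = 3.33×0.582 = 1.938 mol/dm³.
Rates in a CSTR are evaluated at the outlet concentration: r_D = 0.0483×1.938^1.5 = 0.1303, r_U = 0.271×1.938^2 = 1.018.
Overall selectivity = C_D/C_U = r_Dτ/(r_Uτ) = r_D/r_U = 0.128.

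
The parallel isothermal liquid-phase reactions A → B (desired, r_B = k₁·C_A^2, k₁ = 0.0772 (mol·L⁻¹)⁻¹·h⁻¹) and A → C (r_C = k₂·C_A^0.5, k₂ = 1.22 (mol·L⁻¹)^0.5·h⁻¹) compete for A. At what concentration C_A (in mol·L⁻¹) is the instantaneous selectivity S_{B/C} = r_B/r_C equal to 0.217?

S_{B/C} = (k₁/k₂)·C_A^1.5 ⇒ C_A = (S·k₂/k₁)^(1/1.5).
= (0.217×1.22/0.0772)^(0.6667) = (3.429)^(0.6667) = 2.27 mol·L⁻¹.

2.27 mol·L⁻¹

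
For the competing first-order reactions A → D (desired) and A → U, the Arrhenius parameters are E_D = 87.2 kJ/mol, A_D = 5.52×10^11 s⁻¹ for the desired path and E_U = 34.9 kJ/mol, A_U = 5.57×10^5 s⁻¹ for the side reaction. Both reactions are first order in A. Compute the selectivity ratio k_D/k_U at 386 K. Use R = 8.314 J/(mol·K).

k_D/k_U = (A_D/A_U)·exp[−(E_D−E_U)/(RT)] = (A_D/A_U)·exp[(E_U−E_D)/(RT)].
(E_U−E_D)/(RT) = (34.9−87.2)×10³/(8.314×386) = -52300/3209 = -16.30.
k_D/k_U = (5.52×10^11/5.57×10^5)·exp(-16.30) = 9.910×10^5 × 8.363×10^-8 = 0.0829.

0.0829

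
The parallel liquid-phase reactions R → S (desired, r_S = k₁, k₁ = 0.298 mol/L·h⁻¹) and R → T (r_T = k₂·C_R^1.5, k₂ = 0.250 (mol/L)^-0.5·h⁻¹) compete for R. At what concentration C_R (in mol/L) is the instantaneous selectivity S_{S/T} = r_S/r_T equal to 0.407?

S_{S/T} = (k₁/k₂)·C_R^-1.5 ⇒ C_R = (S·k₂/k₁)^(1/(-1.5)).
= (0.407×0.250/0.298)^(-0.6667) = (0.3414)^(-0.6667) = 2.05 mol/L.

2.05 mol/L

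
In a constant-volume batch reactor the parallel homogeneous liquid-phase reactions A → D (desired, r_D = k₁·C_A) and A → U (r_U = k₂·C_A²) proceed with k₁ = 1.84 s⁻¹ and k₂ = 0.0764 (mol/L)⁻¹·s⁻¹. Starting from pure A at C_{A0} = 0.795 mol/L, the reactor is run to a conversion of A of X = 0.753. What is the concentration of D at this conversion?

C_A = C_{A0}(1−X) = 0.1964 mol/L.
Along a PFR/batch, dC_D/dC_A = −r_D/(r_D+r_U) = −k₁/(k₁+k₂·C_A).
Integrating from C_{A0} to C_A: C_D = (1.84/0.0764)·ln[(1.84+0.0764·0.795)/(1.84+0.0764·0.196)] = 24.08·ln(1.901/1.855) = 0.5866 mol/L.

0.587 mol/L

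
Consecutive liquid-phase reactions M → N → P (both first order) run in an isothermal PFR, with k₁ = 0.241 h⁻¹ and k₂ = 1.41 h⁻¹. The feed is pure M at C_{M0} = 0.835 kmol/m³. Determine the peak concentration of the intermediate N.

For a first-order series the maximum intermediate yield is C_{N,max}/C_{M0} = (k₁/k₂)^[k₂/(k₂−k₁)].
= (0.241/1.41)^(1.41/(1.41−0.241)) = (0.1709)^(1.206) = 0.1187.
C_{N,max} = 0.1187×0.835 = 0.0992 kmol/m³.

0.0992 kmol/m³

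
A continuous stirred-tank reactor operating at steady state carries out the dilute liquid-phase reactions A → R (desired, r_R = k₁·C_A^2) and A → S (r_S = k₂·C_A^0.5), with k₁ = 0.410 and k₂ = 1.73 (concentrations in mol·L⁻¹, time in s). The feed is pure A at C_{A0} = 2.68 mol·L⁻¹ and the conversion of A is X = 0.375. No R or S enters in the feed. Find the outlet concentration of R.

Exit C_A = C_{A0}(1−X) = 2.68×0.625 = 1.675 mol·L⁻¹.
Rates in a CSTR are evaluated at the outlet concentration: r_R = 0.410×1.675^2 = 1.150, r_S = 1.73×1.675^0.5 = 2.239.
Fraction of consumed A going to R: r_R/(r_R+r_S) = 0.3394.
C_R = 0.3394·C_{A0}·X = 0.3394×2.68×0.375 = 0.341 mol·L⁻¹.

0.341 mol·L⁻¹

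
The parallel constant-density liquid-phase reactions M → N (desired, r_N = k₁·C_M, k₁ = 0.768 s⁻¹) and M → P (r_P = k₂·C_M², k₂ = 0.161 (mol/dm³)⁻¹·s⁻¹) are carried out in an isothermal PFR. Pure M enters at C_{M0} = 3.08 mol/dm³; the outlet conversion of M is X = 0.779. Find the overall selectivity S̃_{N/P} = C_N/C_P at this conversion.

2.64

C_M = C_{M0}(1−X) = 0.6807 mol/dm³.
Along a PFR/batch, dC_N/dC_M = −r_N/(r_N+r_P) = −k₁/(k₁+k₂·C_M).
Integrating from C_{M0} to C_M: C_N = (0.768/0.161)·ln[(0.768+0.161·3.08)/(0.768+0.161·0.681)] = 4.770·ln(1.264/0.8776) = 1.740 mol/dm³.
C_P = (C_{M0}−C_M)−C_N = 0.6593 mol/dm³; S̃_{N/P} = 1.740/0.6593 = 2.64.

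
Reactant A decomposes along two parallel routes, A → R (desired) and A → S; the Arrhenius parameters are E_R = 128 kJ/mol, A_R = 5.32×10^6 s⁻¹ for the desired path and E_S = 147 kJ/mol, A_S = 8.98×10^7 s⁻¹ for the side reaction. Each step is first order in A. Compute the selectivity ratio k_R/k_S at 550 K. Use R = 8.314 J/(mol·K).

With equal orders, S_{R/S} = k_R/k_S = (A_R/A_S)·exp[(E_S−E_R)/(RT)].
(E_S−E_R)/(RT) = (147−128)×10³/(8.314×550) = 19000/4573 = 4.155.
k_R/k_S = (5.32×10^6/8.98×10^7)·exp(4.155) = 0.05924 × 63.76 = 3.78.

3.78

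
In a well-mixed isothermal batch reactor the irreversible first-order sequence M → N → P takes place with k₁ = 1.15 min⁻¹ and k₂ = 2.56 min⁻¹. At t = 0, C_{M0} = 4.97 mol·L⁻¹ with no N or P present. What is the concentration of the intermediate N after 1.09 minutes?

For first-order series with pure M initially, C_N(t) = k₁C_{M0}/(k₂−k₁)·(e^(−k₁t) − e^(−k₂t)).
e^(−k₁t) = e^(−1.15×1.09) = e^(−1.254) = 0.2855; e^(−k₂t) = e^(−2.790) = 0.06140.
C_N = 1.15×4.97/(2.56−1.15) × (0.2855−0.06140) = 4.054×0.2241 = 0.9084 mol·L⁻¹.

0.908 mol·L⁻¹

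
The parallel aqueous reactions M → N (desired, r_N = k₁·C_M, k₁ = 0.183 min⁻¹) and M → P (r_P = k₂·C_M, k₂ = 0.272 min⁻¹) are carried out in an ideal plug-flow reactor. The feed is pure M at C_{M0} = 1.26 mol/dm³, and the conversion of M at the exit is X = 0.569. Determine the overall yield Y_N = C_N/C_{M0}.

0.229

C_M = C_{M0}(1−X) = 0.5431 mol/dm³.
Both paths are first order in M, so the instantaneous fraction to N is constant: dC_N/d(−C_M) = k₁/(k₁+k₂) = 0.4022.
C_N = 0.4022·(C_{M0}−C_M) = 0.4022×0.7169 = 0.288 mol/dm³.
Y_N = C_N/C_{M0} = 0.2884/1.26 = 0.229.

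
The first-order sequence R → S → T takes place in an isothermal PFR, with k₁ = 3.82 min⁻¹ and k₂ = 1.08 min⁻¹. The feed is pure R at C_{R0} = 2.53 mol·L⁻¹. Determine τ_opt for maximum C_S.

0.461 min

For first-order series the maximum of C_S occurs at τ_opt = ln(k₂/k₁)/(k₂−k₁).
= ln(1.08/3.82)/(1.08−3.82) = ln(0.2827)/-2.740 = -1.263/-2.740 = 0.461 min.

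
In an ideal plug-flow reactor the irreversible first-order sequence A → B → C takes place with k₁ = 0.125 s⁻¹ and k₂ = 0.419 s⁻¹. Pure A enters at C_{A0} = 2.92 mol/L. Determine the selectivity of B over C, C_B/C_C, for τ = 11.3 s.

The intermediate concentration in a first-order A→B→C sequence is C_B = k₁C_{A0}(e^(−k₁τ) − e^(−k₂τ))/(k₂−k₁).
e^(−k₁τ) = e^(−0.125×11.3) = e^(−1.413) = 0.2435; e^(−k₂τ) = e^(−4.735) = 0.008785.
C_B = 0.125×2.92/(0.419−0.125) × (0.2435−0.008785) = 1.241×0.2347 = 0.2914 mol/L.
C_A = C_{A0}e^(−k₁τ) = 0.7111 mol/L, so C_C = C_{A0}−C_A−C_B = 1.917 mol/L; C_B/C_C = 0.152.

0.152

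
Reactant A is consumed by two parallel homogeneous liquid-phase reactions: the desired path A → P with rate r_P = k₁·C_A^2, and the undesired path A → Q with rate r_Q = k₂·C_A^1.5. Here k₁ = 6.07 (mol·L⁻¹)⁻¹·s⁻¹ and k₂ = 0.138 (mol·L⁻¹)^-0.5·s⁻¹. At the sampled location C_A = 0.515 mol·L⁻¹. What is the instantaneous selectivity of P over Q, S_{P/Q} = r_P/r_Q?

31.6

S_{P/Q} = r_P/r_Q = (k₁·C_A^2)/(k₂·C_A^1.5) = (k₁/k₂)·C_A^0.5.
= (6.07×0.5150^2) / (0.138×0.5150^1.5) = 1.610/0.05100 = 31.6.
Since the desired path is higher order in A, keeping C_A high (PFR or concentrated feed) favours P.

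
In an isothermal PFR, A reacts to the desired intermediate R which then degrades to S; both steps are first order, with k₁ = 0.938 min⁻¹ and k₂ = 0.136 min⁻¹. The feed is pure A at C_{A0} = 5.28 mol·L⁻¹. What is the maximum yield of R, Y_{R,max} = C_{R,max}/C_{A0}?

For a first-order series the maximum intermediate yield is C_{R,max}/C_{A0} = (k₁/k₂)^[k₂/(k₂−k₁)].
= (0.938/0.136)^(0.136/(0.136−0.938)) = (6.897)^(-0.1696) = 0.7207.

0.721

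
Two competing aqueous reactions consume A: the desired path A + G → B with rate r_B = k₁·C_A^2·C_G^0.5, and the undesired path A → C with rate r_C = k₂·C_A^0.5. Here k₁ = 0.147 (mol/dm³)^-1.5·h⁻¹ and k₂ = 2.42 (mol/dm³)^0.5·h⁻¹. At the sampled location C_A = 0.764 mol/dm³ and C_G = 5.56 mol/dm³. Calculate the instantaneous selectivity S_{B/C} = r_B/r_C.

S_{B/C} = r_B/r_C = (k₁·C_A^2·C_G^0.5)/(k₂·C_A^0.5) = (k₁/k₂)·C_A^1.5·C_G^0.5.
= (0.147×0.7640^2×5.560^0.5) / (2.42×0.7640^0.5) = 0.2023/2.115 = 0.0956.

0.0956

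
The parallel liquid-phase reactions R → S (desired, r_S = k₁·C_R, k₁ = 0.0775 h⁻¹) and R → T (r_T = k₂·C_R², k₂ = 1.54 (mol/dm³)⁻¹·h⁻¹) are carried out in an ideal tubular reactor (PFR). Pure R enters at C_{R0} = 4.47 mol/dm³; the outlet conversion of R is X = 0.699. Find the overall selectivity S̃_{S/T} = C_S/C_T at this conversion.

C_R = C_{R0}(1−X) = 1.345 mol/dm³.
Along a PFR/batch, dC_S/dC_R = −r_S/(r_S+r_T) = −k₁/(k₁+k₂·C_R).
Integrating from C_{R0} to C_R: C_S = (0.0775/1.54)·ln[(0.0775+1.54·4.47)/(0.0775+1.54·1.35)] = 0.05032·ln(6.961/2.150) = 0.05914 mol/dm³.
C_T = (C_{R0}−C_R)−C_S = 3.065 mol/dm³; S̃_{S/T} = 0.05914/3.065 = 0.0193.

0.0193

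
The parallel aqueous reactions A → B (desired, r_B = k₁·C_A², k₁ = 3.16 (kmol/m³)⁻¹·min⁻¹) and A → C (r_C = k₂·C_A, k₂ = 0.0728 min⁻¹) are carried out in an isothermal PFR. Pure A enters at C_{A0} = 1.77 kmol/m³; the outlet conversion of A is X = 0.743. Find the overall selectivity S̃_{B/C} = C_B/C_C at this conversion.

42.2

C_A = C_{A0}(1−X) = 0.4549 kmol/m³.
Along a PFR/batch, dC_C/dC_A = −r_C/(r_B+r_C) = −k₂/(k₂+k₁·C_A).
Integrating from C_{A0} to C_A: C_C = (0.0728/3.16)·ln[(0.0728+3.16·1.77)/(0.0728+3.16·0.455)] = 0.02304·ln(5.666/1.510) = 0.03046 kmol/m³.
Then C_B = (C_{A0}−C_A) − C_C = 1.315 − 0.03046 = 1.285 kmol/m³.
S̃_{B/C} = C_B/C_C = 1.285/0.03046 = 42.2.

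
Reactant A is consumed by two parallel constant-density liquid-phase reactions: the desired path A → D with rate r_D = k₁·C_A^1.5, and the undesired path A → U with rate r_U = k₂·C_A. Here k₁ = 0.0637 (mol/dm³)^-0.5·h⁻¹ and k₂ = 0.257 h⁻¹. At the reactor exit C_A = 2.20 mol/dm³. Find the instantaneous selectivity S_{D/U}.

0.368

S_{D/U} = r_D/r_U = (k₁·C_A^1.5)/(k₂·C_A) = (k₁/k₂)·C_A^0.5.
= (0.0637×2.200^1.5) / (0.257×2.200) = 0.2079/0.5654 = 0.368.
Since the desired path is higher order in A, keeping C_A high (PFR or concentrated feed) favours D.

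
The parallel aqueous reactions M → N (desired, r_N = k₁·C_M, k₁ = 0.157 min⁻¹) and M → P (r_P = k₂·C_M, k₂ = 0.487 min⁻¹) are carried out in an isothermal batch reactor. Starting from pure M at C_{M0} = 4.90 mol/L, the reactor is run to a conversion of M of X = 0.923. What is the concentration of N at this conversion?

C_M = C_{M0}(1−X) = 0.3773 mol/L.
Both paths are first order in M, so the instantaneous fraction to N is constant: dC_N/d(−C_M) = k₁/(k₁+k₂) = 0.2438.
C_N = 0.2438·(C_{M0}−C_M) = 0.2438×4.523 = 1.10 mol/L.

1.10 mol/L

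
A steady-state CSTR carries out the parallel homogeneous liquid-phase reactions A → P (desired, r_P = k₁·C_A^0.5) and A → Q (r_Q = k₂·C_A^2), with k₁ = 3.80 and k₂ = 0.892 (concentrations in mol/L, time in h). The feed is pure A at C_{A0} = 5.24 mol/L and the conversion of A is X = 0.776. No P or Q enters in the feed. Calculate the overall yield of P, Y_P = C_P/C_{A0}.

Exit C_A = C_{A0}(1−X) = 5.24×0.224 = 1.174 mol/L.
Rates in a CSTR are evaluated at the outlet concentration: r_P = 3.80×1.174^0.5 = 4.117, r_Q = 0.892×1.174^2 = 1.229.
Fraction of consumed A going to P: r_P/(r_P+r_Q) = 0.7701.
C_P = 0.7701·C_{A0}·X = 0.7701×5.24×0.776 = 3.13 mol/L; Y_P = C_P/C_{A0} = 0.598.

0.598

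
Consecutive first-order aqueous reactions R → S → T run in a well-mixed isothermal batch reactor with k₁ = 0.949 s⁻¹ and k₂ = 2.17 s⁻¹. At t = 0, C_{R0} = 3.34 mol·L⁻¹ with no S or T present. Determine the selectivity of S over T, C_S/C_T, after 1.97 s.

The intermediate concentration in a first-order A→B→C sequence is C_S = k₁C_{R0}(e^(−k₁t) − e^(−k₂t))/(k₂−k₁).
e^(−k₁t) = e^(−0.949×1.97) = e^(−1.870) = 0.1542; e^(−k₂t) = e^(−4.275) = 0.01391.
C_S = 0.949×3.34/(2.17−0.949) × (0.1542−0.01391) = 2.596×0.1403 = 0.3642 mol·L⁻¹.
C_R = C_{R0}e^(−k₁t) = 0.5150 mol·L⁻¹, so C_T = C_{R0}−C_R−C_S = 2.461 mol·L⁻¹; C_S/C_T = 0.148.

0.148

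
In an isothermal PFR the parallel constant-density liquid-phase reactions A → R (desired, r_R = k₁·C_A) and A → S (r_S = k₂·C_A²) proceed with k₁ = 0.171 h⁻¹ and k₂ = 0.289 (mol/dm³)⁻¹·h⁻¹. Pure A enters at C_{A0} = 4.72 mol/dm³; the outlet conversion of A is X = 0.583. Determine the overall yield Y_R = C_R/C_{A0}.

0.0915

C_A = C_{A0}(1−X) = 1.968 mol/dm³.
Along a PFR/batch, dC_R/dC_A = −r_R/(r_R+r_S) = −k₁/(k₁+k₂·C_A).
Integrating from C_{A0} to C_A: C_R = (0.171/0.289)·ln[(0.171+0.289·4.72)/(0.171+0.289·1.97)] = 0.5917·ln(1.535/0.7398) = 0.4319 mol/dm³.
Y_R = C_R/C_{A0} = 0.4319/4.72 = 0.0915.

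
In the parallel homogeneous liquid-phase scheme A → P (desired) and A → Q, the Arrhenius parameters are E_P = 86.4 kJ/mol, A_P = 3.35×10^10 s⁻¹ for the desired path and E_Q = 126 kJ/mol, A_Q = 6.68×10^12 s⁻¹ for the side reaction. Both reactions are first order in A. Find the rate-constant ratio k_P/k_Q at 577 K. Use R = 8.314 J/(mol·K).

19.3

k_P/k_Q = (A_P/A_Q)·exp[−(E_P−E_Q)/(RT)] = (A_P/A_Q)·exp[(E_Q−E_P)/(RT)].
(E_Q−E_P)/(RT) = (126−86.4)×10³/(8.314×577) = 39600/4797 = 8.255.
k_P/k_Q = (3.35×10^10/6.68×10^12)·exp(8.255) = 0.005015 × 3846 = 19.3.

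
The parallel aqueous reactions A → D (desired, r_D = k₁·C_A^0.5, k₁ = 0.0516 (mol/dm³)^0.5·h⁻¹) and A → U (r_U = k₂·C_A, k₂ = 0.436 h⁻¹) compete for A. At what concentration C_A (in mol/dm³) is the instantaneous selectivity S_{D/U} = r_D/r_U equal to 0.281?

0.177 mol/dm³

S_{D/U} = (k₁/k₂)·C_A^-0.5 ⇒ C_A = (S·k₂/k₁)^(-2).
= (0.281×0.436/0.0516)^(-2) = (2.374)^(-2) = 0.177 mol/dm³.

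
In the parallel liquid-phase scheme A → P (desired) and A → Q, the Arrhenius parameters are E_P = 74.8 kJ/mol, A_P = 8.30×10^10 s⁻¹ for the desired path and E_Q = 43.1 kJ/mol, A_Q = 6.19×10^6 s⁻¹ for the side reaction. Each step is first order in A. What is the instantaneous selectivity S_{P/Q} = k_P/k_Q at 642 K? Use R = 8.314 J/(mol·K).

Since both paths have the same order in A, the concentration cancels and S_{P/Q} = k_P/k_Q = (A_P/A_Q)·exp[(E_Q−E_P)/(RT)].
(E_Q−E_P)/(RT) = (43.1−74.8)×10³/(8.314×642) = -31700/5338 = -5.939.
k_P/k_Q = (8.30×10^10/6.19×10^6)·exp(-5.939) = 13409 × 0.002635 = 35.3.
Since E_P > E_Q, raising the temperature improves selectivity toward P.

35.3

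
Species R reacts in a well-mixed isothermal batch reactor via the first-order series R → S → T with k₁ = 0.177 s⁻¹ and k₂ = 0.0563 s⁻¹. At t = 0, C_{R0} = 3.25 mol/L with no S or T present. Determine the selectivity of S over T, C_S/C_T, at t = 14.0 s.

1.46

Solving the coupled first-order balances gives C_S(t) = [k₁/(k₂−k₁)]·C_{R0}·(e^(−k₁t) − e^(−k₂t)).
e^(−k₁t) = e^(−0.177×14.0) = e^(−2.478) = 0.08391; e^(−k₂t) = e^(−0.7882) = 0.4547.
C_S = 0.177×3.25/(0.0563−0.177) × (0.08391−0.4547) = (-4.766)×(-0.3708) = 1.767 mol/L.
C_R = C_{R0}e^(−k₁t) = 0.2727 mol/L, so C_T = C_{R0}−C_R−C_S = 1.210 mol/L; C_S/C_T = 1.46.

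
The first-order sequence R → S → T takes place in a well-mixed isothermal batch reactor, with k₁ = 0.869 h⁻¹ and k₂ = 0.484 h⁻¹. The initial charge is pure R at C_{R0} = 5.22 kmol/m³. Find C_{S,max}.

At the optimum, C_{S,max}/C_{R0} = (k₁/k₂)^[k₂/(k₂−k₁)].
= (0.869/0.484)^(0.484/(0.484−0.869)) = (1.795)^(-1.257) = 0.4791.
C_{S,max} = 0.4791×5.22 = 2.50 kmol/m³.

2.50 kmol/m³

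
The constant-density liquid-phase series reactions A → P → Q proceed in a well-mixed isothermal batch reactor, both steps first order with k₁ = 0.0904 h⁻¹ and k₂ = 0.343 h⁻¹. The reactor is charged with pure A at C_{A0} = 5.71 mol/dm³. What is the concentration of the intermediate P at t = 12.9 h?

0.612 mol/dm³

Solving the coupled first-order balances gives C_P(t) = [k₁/(k₂−k₁)]·C_{A0}·(e^(−k₁t) − e^(−k₂t)).
e^(−k₁t) = e^(−0.0904×12.9) = e^(−1.166) = 0.3116; e^(−k₂t) = e^(−4.425) = 0.01198.
C_P = 0.0904×5.71/(0.343−0.0904) × (0.3116−0.01198) = 2.043×0.2996 = 0.6122 mol/dm³.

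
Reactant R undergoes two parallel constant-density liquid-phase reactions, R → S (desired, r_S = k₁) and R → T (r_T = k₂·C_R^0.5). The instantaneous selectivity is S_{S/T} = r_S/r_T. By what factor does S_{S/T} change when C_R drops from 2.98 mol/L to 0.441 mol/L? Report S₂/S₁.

2.60

S_{S/T} = (k₁/k₂)·C_R^-0.5, so S₂/S₁ = (C_{R,2}/C_{R,1})^-0.5.
= (0.441/2.98)^(-0.5) = (0.1480)^(-0.5) = 2.60.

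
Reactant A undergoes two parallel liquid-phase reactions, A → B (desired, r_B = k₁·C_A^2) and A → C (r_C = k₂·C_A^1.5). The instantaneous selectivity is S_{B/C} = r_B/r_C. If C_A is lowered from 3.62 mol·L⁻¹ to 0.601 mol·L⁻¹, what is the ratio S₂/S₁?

0.407

S_{B/C} = (k₁/k₂)·C_A^0.5, so S₂/S₁ = (C_{A,2}/C_{A,1})^0.5.
= (0.601/3.62)^0.5 = (0.1660)^0.5 = 0.407.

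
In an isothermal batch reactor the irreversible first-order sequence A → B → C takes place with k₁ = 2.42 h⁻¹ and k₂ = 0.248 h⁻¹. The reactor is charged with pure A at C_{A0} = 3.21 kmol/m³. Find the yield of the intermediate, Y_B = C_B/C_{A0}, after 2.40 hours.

For first-order series with pure A initially, C_B(t) = k₁C_{A0}/(k₂−k₁)·(e^(−k₁t) − e^(−k₂t)).
e^(−k₁t) = e^(−2.42×2.40) = e^(−5.808) = 0.003003; e^(−k₂t) = e^(−0.5952) = 0.5515.
C_B = 2.42×3.21/(0.248−2.42) × (0.003003−0.5515) = (-3.577)×(-0.5484) = 1.962 kmol/m³.
Y_B = C_B/C_{A0} = 1.962/3.21 = 0.611.

0.611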